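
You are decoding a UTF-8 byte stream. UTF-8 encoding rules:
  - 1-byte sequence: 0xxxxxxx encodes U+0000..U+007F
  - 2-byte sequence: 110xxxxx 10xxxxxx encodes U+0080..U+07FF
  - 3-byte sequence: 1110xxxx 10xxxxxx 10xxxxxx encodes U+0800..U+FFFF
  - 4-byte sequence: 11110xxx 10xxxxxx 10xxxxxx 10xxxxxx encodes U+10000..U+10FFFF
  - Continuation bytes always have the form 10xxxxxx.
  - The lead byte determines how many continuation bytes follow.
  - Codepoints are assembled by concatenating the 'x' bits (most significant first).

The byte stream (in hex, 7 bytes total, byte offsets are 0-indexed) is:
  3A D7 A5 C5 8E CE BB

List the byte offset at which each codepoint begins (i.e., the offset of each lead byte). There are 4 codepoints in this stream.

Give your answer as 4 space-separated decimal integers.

Byte[0]=3A: 1-byte ASCII. cp=U+003A
Byte[1]=D7: 2-byte lead, need 1 cont bytes. acc=0x17
Byte[2]=A5: continuation. acc=(acc<<6)|0x25=0x5E5
Completed: cp=U+05E5 (starts at byte 1)
Byte[3]=C5: 2-byte lead, need 1 cont bytes. acc=0x5
Byte[4]=8E: continuation. acc=(acc<<6)|0x0E=0x14E
Completed: cp=U+014E (starts at byte 3)
Byte[5]=CE: 2-byte lead, need 1 cont bytes. acc=0xE
Byte[6]=BB: continuation. acc=(acc<<6)|0x3B=0x3BB
Completed: cp=U+03BB (starts at byte 5)

Answer: 0 1 3 5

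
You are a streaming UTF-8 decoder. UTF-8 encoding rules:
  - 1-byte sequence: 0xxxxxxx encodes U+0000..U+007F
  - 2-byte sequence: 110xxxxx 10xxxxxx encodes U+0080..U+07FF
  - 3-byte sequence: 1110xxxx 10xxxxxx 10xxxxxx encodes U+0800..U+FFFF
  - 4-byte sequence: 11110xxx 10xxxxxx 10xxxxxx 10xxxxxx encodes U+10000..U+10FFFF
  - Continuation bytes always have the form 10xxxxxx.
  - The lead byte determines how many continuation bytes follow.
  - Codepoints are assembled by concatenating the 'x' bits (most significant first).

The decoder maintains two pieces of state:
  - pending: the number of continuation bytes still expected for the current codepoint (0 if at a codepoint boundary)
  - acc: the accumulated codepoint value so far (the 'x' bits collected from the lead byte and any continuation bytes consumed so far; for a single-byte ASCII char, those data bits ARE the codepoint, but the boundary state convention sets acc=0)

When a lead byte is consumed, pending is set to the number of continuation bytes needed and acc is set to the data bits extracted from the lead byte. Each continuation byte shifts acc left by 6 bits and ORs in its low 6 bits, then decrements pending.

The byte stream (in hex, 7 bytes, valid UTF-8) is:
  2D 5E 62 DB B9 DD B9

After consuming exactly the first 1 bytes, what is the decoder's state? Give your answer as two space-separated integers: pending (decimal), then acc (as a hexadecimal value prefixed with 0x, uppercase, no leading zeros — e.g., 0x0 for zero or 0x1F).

Answer: 0 0x0

Derivation:
Byte[0]=2D: 1-byte. pending=0, acc=0x0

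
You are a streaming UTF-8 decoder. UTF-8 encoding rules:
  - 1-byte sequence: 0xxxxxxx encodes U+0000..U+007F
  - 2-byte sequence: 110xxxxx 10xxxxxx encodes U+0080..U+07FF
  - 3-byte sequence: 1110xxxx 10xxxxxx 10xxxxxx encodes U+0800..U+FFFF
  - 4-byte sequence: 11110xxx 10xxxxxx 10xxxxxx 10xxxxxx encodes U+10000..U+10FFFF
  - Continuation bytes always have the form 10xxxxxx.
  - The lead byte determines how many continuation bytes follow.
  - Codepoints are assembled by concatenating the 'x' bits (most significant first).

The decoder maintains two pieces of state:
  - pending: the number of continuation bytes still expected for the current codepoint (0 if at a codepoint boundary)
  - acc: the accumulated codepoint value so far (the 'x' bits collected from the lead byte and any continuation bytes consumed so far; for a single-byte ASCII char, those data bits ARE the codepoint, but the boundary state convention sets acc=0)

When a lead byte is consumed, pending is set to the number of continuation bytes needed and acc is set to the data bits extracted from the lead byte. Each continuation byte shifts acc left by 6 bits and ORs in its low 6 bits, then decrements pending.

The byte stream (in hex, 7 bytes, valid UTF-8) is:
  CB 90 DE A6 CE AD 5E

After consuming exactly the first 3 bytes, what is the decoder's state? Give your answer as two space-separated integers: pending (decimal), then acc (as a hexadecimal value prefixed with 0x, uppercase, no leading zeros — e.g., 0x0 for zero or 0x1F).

Byte[0]=CB: 2-byte lead. pending=1, acc=0xB
Byte[1]=90: continuation. acc=(acc<<6)|0x10=0x2D0, pending=0
Byte[2]=DE: 2-byte lead. pending=1, acc=0x1E

Answer: 1 0x1E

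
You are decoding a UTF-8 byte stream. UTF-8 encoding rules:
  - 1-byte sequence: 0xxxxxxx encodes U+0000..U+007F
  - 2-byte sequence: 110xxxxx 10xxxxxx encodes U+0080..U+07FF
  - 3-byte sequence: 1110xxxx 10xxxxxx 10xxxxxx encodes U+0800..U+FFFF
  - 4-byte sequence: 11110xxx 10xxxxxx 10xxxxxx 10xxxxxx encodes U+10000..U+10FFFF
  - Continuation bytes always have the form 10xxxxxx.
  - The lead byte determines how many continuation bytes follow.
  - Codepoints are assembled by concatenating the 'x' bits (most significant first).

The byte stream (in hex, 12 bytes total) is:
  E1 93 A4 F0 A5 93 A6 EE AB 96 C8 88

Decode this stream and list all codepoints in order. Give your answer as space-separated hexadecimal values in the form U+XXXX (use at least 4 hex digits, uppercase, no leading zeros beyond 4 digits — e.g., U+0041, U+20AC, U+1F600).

Byte[0]=E1: 3-byte lead, need 2 cont bytes. acc=0x1
Byte[1]=93: continuation. acc=(acc<<6)|0x13=0x53
Byte[2]=A4: continuation. acc=(acc<<6)|0x24=0x14E4
Completed: cp=U+14E4 (starts at byte 0)
Byte[3]=F0: 4-byte lead, need 3 cont bytes. acc=0x0
Byte[4]=A5: continuation. acc=(acc<<6)|0x25=0x25
Byte[5]=93: continuation. acc=(acc<<6)|0x13=0x953
Byte[6]=A6: continuation. acc=(acc<<6)|0x26=0x254E6
Completed: cp=U+254E6 (starts at byte 3)
Byte[7]=EE: 3-byte lead, need 2 cont bytes. acc=0xE
Byte[8]=AB: continuation. acc=(acc<<6)|0x2B=0x3AB
Byte[9]=96: continuation. acc=(acc<<6)|0x16=0xEAD6
Completed: cp=U+EAD6 (starts at byte 7)
Byte[10]=C8: 2-byte lead, need 1 cont bytes. acc=0x8
Byte[11]=88: continuation. acc=(acc<<6)|0x08=0x208
Completed: cp=U+0208 (starts at byte 10)

Answer: U+14E4 U+254E6 U+EAD6 U+0208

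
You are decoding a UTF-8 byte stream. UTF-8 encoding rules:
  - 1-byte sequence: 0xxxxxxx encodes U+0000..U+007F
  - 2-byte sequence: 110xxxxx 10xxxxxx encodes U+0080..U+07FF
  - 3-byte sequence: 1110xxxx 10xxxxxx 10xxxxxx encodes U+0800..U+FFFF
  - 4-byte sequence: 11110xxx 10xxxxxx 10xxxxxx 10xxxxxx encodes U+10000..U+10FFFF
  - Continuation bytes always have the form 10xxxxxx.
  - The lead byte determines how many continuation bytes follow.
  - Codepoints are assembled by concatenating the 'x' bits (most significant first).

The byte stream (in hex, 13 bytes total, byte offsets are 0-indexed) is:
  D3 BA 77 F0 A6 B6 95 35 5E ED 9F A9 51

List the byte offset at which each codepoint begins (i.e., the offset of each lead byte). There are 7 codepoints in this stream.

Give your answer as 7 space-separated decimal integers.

Byte[0]=D3: 2-byte lead, need 1 cont bytes. acc=0x13
Byte[1]=BA: continuation. acc=(acc<<6)|0x3A=0x4FA
Completed: cp=U+04FA (starts at byte 0)
Byte[2]=77: 1-byte ASCII. cp=U+0077
Byte[3]=F0: 4-byte lead, need 3 cont bytes. acc=0x0
Byte[4]=A6: continuation. acc=(acc<<6)|0x26=0x26
Byte[5]=B6: continuation. acc=(acc<<6)|0x36=0x9B6
Byte[6]=95: continuation. acc=(acc<<6)|0x15=0x26D95
Completed: cp=U+26D95 (starts at byte 3)
Byte[7]=35: 1-byte ASCII. cp=U+0035
Byte[8]=5E: 1-byte ASCII. cp=U+005E
Byte[9]=ED: 3-byte lead, need 2 cont bytes. acc=0xD
Byte[10]=9F: continuation. acc=(acc<<6)|0x1F=0x35F
Byte[11]=A9: continuation. acc=(acc<<6)|0x29=0xD7E9
Completed: cp=U+D7E9 (starts at byte 9)
Byte[12]=51: 1-byte ASCII. cp=U+0051

Answer: 0 2 3 7 8 9 12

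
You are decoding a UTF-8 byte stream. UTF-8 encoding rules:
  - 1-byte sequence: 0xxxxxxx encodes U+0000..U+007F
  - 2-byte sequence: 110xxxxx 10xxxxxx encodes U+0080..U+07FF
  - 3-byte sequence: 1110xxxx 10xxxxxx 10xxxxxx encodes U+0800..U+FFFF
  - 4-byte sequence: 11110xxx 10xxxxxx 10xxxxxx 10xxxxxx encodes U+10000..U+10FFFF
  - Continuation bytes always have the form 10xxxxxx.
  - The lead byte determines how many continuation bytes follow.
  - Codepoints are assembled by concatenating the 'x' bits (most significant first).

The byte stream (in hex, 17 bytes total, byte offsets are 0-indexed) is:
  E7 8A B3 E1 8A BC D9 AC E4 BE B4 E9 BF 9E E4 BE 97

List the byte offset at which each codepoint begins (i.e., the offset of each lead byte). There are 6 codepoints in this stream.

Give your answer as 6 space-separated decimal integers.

Byte[0]=E7: 3-byte lead, need 2 cont bytes. acc=0x7
Byte[1]=8A: continuation. acc=(acc<<6)|0x0A=0x1CA
Byte[2]=B3: continuation. acc=(acc<<6)|0x33=0x72B3
Completed: cp=U+72B3 (starts at byte 0)
Byte[3]=E1: 3-byte lead, need 2 cont bytes. acc=0x1
Byte[4]=8A: continuation. acc=(acc<<6)|0x0A=0x4A
Byte[5]=BC: continuation. acc=(acc<<6)|0x3C=0x12BC
Completed: cp=U+12BC (starts at byte 3)
Byte[6]=D9: 2-byte lead, need 1 cont bytes. acc=0x19
Byte[7]=AC: continuation. acc=(acc<<6)|0x2C=0x66C
Completed: cp=U+066C (starts at byte 6)
Byte[8]=E4: 3-byte lead, need 2 cont bytes. acc=0x4
Byte[9]=BE: continuation. acc=(acc<<6)|0x3E=0x13E
Byte[10]=B4: continuation. acc=(acc<<6)|0x34=0x4FB4
Completed: cp=U+4FB4 (starts at byte 8)
Byte[11]=E9: 3-byte lead, need 2 cont bytes. acc=0x9
Byte[12]=BF: continuation. acc=(acc<<6)|0x3F=0x27F
Byte[13]=9E: continuation. acc=(acc<<6)|0x1E=0x9FDE
Completed: cp=U+9FDE (starts at byte 11)
Byte[14]=E4: 3-byte lead, need 2 cont bytes. acc=0x4
Byte[15]=BE: continuation. acc=(acc<<6)|0x3E=0x13E
Byte[16]=97: continuation. acc=(acc<<6)|0x17=0x4F97
Completed: cp=U+4F97 (starts at byte 14)

Answer: 0 3 6 8 11 14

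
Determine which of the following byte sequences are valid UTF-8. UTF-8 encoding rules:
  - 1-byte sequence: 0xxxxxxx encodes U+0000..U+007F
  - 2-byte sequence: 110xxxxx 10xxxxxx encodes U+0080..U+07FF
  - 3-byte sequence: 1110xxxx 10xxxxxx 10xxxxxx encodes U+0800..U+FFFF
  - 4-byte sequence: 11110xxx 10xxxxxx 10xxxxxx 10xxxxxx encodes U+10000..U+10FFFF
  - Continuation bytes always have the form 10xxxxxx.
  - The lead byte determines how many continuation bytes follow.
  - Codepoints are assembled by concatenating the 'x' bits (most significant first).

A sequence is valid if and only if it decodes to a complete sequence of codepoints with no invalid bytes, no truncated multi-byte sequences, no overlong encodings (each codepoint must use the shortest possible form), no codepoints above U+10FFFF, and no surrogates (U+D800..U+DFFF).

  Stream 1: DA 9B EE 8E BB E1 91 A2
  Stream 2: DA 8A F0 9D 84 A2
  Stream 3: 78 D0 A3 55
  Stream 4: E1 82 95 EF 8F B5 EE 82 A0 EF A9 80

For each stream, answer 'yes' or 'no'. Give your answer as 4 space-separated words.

Stream 1: decodes cleanly. VALID
Stream 2: decodes cleanly. VALID
Stream 3: decodes cleanly. VALID
Stream 4: decodes cleanly. VALID

Answer: yes yes yes yes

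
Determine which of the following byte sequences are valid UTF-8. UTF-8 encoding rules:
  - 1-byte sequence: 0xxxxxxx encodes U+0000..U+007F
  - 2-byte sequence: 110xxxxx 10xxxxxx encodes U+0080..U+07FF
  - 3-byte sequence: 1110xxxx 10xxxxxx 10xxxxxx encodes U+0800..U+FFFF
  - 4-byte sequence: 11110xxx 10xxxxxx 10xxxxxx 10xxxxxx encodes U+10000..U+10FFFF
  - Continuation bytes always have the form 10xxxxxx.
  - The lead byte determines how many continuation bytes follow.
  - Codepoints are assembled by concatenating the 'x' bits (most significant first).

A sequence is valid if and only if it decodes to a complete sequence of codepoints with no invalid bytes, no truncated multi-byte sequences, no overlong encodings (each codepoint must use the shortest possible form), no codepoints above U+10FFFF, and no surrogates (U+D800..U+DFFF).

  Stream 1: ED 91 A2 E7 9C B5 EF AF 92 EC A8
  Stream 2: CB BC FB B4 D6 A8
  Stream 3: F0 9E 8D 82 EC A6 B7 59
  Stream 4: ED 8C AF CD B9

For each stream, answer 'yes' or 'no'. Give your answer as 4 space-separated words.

Stream 1: error at byte offset 11. INVALID
Stream 2: error at byte offset 2. INVALID
Stream 3: decodes cleanly. VALID
Stream 4: decodes cleanly. VALID

Answer: no no yes yes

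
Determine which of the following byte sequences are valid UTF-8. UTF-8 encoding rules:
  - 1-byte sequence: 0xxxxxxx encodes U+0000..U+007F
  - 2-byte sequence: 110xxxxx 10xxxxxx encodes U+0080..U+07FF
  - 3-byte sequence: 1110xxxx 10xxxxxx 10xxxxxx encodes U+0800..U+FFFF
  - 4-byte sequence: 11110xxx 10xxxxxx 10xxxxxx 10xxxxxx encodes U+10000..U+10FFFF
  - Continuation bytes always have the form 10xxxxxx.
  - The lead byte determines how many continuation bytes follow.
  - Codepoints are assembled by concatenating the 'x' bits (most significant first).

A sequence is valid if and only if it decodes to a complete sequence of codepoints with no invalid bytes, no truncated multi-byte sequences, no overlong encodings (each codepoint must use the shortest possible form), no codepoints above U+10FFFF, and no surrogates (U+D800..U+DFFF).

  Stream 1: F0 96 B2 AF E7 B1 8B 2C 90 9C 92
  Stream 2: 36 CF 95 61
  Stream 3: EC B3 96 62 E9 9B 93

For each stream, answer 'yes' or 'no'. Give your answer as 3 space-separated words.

Answer: no yes yes

Derivation:
Stream 1: error at byte offset 8. INVALID
Stream 2: decodes cleanly. VALID
Stream 3: decodes cleanly. VALID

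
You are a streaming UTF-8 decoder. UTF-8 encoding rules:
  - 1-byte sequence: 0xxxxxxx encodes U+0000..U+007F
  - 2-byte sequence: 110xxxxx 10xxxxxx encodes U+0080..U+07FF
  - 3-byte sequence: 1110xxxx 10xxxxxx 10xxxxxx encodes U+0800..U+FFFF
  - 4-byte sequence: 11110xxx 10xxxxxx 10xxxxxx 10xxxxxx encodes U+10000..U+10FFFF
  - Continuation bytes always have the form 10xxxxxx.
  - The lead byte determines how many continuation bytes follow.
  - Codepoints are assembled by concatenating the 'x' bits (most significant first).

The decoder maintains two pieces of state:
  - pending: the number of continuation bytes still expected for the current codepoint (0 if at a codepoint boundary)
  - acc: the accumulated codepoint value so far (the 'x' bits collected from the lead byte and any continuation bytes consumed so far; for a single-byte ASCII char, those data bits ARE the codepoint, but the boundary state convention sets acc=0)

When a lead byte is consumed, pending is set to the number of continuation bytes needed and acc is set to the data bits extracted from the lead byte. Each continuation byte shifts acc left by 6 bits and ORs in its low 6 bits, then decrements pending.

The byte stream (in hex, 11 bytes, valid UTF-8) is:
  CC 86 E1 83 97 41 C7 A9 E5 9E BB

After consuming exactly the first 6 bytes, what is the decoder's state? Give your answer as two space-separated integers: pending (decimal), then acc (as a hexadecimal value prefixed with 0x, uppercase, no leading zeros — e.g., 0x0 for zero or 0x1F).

Byte[0]=CC: 2-byte lead. pending=1, acc=0xC
Byte[1]=86: continuation. acc=(acc<<6)|0x06=0x306, pending=0
Byte[2]=E1: 3-byte lead. pending=2, acc=0x1
Byte[3]=83: continuation. acc=(acc<<6)|0x03=0x43, pending=1
Byte[4]=97: continuation. acc=(acc<<6)|0x17=0x10D7, pending=0
Byte[5]=41: 1-byte. pending=0, acc=0x0

Answer: 0 0x0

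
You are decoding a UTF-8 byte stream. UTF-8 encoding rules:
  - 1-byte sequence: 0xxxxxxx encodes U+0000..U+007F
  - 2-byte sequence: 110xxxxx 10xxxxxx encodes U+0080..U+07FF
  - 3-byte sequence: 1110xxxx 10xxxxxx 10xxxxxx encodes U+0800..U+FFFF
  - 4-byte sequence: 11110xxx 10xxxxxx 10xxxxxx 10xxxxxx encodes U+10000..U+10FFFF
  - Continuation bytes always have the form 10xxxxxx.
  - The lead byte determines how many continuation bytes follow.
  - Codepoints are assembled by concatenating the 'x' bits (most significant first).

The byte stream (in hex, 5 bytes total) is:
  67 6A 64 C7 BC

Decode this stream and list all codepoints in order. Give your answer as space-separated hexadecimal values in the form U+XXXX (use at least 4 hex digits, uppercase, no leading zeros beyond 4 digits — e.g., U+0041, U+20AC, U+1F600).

Byte[0]=67: 1-byte ASCII. cp=U+0067
Byte[1]=6A: 1-byte ASCII. cp=U+006A
Byte[2]=64: 1-byte ASCII. cp=U+0064
Byte[3]=C7: 2-byte lead, need 1 cont bytes. acc=0x7
Byte[4]=BC: continuation. acc=(acc<<6)|0x3C=0x1FC
Completed: cp=U+01FC (starts at byte 3)

Answer: U+0067 U+006A U+0064 U+01FC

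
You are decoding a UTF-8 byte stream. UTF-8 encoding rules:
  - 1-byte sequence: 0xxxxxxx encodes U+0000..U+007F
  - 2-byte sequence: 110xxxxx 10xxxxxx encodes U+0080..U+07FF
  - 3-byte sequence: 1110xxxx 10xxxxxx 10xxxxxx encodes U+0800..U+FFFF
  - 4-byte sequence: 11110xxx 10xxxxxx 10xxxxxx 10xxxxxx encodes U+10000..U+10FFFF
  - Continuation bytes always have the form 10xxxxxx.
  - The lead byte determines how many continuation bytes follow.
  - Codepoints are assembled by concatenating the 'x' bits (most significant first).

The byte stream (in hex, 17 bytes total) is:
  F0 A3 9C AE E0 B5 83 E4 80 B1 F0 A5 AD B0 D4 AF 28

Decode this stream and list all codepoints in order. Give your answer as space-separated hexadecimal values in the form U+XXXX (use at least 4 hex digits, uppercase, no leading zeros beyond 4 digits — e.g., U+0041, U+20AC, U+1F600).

Byte[0]=F0: 4-byte lead, need 3 cont bytes. acc=0x0
Byte[1]=A3: continuation. acc=(acc<<6)|0x23=0x23
Byte[2]=9C: continuation. acc=(acc<<6)|0x1C=0x8DC
Byte[3]=AE: continuation. acc=(acc<<6)|0x2E=0x2372E
Completed: cp=U+2372E (starts at byte 0)
Byte[4]=E0: 3-byte lead, need 2 cont bytes. acc=0x0
Byte[5]=B5: continuation. acc=(acc<<6)|0x35=0x35
Byte[6]=83: continuation. acc=(acc<<6)|0x03=0xD43
Completed: cp=U+0D43 (starts at byte 4)
Byte[7]=E4: 3-byte lead, need 2 cont bytes. acc=0x4
Byte[8]=80: continuation. acc=(acc<<6)|0x00=0x100
Byte[9]=B1: continuation. acc=(acc<<6)|0x31=0x4031
Completed: cp=U+4031 (starts at byte 7)
Byte[10]=F0: 4-byte lead, need 3 cont bytes. acc=0x0
Byte[11]=A5: continuation. acc=(acc<<6)|0x25=0x25
Byte[12]=AD: continuation. acc=(acc<<6)|0x2D=0x96D
Byte[13]=B0: continuation. acc=(acc<<6)|0x30=0x25B70
Completed: cp=U+25B70 (starts at byte 10)
Byte[14]=D4: 2-byte lead, need 1 cont bytes. acc=0x14
Byte[15]=AF: continuation. acc=(acc<<6)|0x2F=0x52F
Completed: cp=U+052F (starts at byte 14)
Byte[16]=28: 1-byte ASCII. cp=U+0028

Answer: U+2372E U+0D43 U+4031 U+25B70 U+052F U+0028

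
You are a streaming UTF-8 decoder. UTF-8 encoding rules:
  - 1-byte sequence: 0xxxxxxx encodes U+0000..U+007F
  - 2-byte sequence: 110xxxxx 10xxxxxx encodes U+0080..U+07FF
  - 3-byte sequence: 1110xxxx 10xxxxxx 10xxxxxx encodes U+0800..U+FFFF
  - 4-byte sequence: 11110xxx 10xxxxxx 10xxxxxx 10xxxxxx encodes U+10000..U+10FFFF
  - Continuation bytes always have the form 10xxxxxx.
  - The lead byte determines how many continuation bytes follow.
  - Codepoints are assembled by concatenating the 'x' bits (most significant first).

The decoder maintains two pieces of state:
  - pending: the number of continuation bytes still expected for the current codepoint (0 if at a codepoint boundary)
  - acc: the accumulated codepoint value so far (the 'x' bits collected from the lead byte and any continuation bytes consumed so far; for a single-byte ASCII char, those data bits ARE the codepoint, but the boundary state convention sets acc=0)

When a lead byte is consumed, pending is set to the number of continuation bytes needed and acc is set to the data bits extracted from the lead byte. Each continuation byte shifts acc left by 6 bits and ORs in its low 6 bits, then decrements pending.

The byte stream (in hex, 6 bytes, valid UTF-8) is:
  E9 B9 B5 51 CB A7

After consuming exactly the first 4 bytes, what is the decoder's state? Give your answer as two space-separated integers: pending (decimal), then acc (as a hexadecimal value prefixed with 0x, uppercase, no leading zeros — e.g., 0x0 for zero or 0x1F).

Byte[0]=E9: 3-byte lead. pending=2, acc=0x9
Byte[1]=B9: continuation. acc=(acc<<6)|0x39=0x279, pending=1
Byte[2]=B5: continuation. acc=(acc<<6)|0x35=0x9E75, pending=0
Byte[3]=51: 1-byte. pending=0, acc=0x0

Answer: 0 0x0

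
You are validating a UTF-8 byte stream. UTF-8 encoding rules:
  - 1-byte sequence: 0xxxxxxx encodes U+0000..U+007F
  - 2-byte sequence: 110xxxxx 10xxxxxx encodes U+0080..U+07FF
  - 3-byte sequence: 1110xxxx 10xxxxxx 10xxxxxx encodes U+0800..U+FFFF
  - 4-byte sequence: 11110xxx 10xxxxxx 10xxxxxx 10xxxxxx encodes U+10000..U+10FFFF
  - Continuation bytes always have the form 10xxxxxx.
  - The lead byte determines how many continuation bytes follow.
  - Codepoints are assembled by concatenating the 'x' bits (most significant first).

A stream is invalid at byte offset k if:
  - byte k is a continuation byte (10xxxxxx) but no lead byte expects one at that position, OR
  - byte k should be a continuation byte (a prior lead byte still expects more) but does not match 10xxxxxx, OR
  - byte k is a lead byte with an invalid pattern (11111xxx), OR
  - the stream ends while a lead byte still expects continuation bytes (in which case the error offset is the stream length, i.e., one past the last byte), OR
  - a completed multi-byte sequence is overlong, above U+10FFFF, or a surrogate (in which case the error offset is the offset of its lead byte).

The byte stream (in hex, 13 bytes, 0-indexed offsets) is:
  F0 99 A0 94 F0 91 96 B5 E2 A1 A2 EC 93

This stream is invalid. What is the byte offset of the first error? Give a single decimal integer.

Answer: 13

Derivation:
Byte[0]=F0: 4-byte lead, need 3 cont bytes. acc=0x0
Byte[1]=99: continuation. acc=(acc<<6)|0x19=0x19
Byte[2]=A0: continuation. acc=(acc<<6)|0x20=0x660
Byte[3]=94: continuation. acc=(acc<<6)|0x14=0x19814
Completed: cp=U+19814 (starts at byte 0)
Byte[4]=F0: 4-byte lead, need 3 cont bytes. acc=0x0
Byte[5]=91: continuation. acc=(acc<<6)|0x11=0x11
Byte[6]=96: continuation. acc=(acc<<6)|0x16=0x456
Byte[7]=B5: continuation. acc=(acc<<6)|0x35=0x115B5
Completed: cp=U+115B5 (starts at byte 4)
Byte[8]=E2: 3-byte lead, need 2 cont bytes. acc=0x2
Byte[9]=A1: continuation. acc=(acc<<6)|0x21=0xA1
Byte[10]=A2: continuation. acc=(acc<<6)|0x22=0x2862
Completed: cp=U+2862 (starts at byte 8)
Byte[11]=EC: 3-byte lead, need 2 cont bytes. acc=0xC
Byte[12]=93: continuation. acc=(acc<<6)|0x13=0x313
Byte[13]: stream ended, expected continuation. INVALID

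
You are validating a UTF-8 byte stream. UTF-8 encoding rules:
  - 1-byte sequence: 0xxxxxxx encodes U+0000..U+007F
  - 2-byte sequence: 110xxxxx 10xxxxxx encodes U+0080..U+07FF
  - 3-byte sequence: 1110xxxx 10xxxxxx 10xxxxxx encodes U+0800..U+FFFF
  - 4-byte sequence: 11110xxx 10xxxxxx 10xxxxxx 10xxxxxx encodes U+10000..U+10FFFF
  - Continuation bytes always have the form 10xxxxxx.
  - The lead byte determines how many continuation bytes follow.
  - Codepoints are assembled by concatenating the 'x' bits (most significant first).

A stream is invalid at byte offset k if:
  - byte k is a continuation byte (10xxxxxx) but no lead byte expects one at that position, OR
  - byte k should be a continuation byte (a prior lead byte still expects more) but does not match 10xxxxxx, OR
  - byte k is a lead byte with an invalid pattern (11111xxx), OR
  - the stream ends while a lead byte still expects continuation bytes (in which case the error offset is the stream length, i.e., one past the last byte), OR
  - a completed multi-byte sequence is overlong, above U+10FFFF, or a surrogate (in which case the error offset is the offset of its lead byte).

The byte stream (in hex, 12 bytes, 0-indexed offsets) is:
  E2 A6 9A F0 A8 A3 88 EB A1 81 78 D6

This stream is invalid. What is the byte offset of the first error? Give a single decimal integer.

Byte[0]=E2: 3-byte lead, need 2 cont bytes. acc=0x2
Byte[1]=A6: continuation. acc=(acc<<6)|0x26=0xA6
Byte[2]=9A: continuation. acc=(acc<<6)|0x1A=0x299A
Completed: cp=U+299A (starts at byte 0)
Byte[3]=F0: 4-byte lead, need 3 cont bytes. acc=0x0
Byte[4]=A8: continuation. acc=(acc<<6)|0x28=0x28
Byte[5]=A3: continuation. acc=(acc<<6)|0x23=0xA23
Byte[6]=88: continuation. acc=(acc<<6)|0x08=0x288C8
Completed: cp=U+288C8 (starts at byte 3)
Byte[7]=EB: 3-byte lead, need 2 cont bytes. acc=0xB
Byte[8]=A1: continuation. acc=(acc<<6)|0x21=0x2E1
Byte[9]=81: continuation. acc=(acc<<6)|0x01=0xB841
Completed: cp=U+B841 (starts at byte 7)
Byte[10]=78: 1-byte ASCII. cp=U+0078
Byte[11]=D6: 2-byte lead, need 1 cont bytes. acc=0x16
Byte[12]: stream ended, expected continuation. INVALID

Answer: 12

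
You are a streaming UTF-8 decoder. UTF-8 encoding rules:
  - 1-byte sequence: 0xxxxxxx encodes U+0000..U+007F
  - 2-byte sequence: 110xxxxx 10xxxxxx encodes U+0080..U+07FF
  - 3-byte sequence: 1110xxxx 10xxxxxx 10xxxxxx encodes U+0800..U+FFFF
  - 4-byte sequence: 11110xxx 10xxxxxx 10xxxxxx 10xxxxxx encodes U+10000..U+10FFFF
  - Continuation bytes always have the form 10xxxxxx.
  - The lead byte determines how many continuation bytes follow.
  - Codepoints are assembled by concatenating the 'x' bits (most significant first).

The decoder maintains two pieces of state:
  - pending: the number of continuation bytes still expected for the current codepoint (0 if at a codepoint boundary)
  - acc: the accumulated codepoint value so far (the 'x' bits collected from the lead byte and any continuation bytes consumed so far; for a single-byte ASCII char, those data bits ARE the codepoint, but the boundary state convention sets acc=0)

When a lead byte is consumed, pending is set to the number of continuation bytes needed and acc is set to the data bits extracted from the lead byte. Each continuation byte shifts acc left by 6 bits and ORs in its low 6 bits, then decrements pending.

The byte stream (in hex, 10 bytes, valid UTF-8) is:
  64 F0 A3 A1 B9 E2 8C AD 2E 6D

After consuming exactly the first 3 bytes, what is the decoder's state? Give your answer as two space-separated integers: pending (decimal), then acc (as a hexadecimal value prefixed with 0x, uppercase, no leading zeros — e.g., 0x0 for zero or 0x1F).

Answer: 2 0x23

Derivation:
Byte[0]=64: 1-byte. pending=0, acc=0x0
Byte[1]=F0: 4-byte lead. pending=3, acc=0x0
Byte[2]=A3: continuation. acc=(acc<<6)|0x23=0x23, pending=2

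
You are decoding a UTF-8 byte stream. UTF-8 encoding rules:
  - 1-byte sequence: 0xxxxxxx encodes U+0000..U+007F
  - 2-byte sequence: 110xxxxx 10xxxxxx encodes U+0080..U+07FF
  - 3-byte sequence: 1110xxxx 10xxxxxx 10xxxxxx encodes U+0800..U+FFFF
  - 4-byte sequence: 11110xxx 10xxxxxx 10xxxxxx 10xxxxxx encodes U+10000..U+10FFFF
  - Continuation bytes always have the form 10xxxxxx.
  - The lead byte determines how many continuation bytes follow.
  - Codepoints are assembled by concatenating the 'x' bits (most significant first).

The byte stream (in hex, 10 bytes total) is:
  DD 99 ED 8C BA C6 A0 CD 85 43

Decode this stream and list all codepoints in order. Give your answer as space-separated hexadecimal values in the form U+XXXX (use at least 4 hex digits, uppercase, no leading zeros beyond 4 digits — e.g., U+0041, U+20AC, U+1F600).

Answer: U+0759 U+D33A U+01A0 U+0345 U+0043

Derivation:
Byte[0]=DD: 2-byte lead, need 1 cont bytes. acc=0x1D
Byte[1]=99: continuation. acc=(acc<<6)|0x19=0x759
Completed: cp=U+0759 (starts at byte 0)
Byte[2]=ED: 3-byte lead, need 2 cont bytes. acc=0xD
Byte[3]=8C: continuation. acc=(acc<<6)|0x0C=0x34C
Byte[4]=BA: continuation. acc=(acc<<6)|0x3A=0xD33A
Completed: cp=U+D33A (starts at byte 2)
Byte[5]=C6: 2-byte lead, need 1 cont bytes. acc=0x6
Byte[6]=A0: continuation. acc=(acc<<6)|0x20=0x1A0
Completed: cp=U+01A0 (starts at byte 5)
Byte[7]=CD: 2-byte lead, need 1 cont bytes. acc=0xD
Byte[8]=85: continuation. acc=(acc<<6)|0x05=0x345
Completed: cp=U+0345 (starts at byte 7)
Byte[9]=43: 1-byte ASCII. cp=U+0043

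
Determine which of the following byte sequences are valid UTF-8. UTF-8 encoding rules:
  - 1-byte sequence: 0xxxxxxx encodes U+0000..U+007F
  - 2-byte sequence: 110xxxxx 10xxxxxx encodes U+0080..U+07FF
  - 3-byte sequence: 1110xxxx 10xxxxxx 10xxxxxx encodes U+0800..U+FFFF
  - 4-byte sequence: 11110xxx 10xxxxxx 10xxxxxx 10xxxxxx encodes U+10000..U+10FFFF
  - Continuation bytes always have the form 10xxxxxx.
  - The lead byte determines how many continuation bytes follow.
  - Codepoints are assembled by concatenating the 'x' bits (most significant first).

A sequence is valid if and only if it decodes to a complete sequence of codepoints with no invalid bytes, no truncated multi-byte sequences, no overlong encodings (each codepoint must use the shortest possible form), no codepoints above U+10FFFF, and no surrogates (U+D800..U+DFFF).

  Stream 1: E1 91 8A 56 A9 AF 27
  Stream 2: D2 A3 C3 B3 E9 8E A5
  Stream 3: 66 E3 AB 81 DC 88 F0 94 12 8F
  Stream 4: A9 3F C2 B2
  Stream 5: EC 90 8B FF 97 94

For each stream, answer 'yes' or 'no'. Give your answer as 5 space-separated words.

Stream 1: error at byte offset 4. INVALID
Stream 2: decodes cleanly. VALID
Stream 3: error at byte offset 8. INVALID
Stream 4: error at byte offset 0. INVALID
Stream 5: error at byte offset 3. INVALID

Answer: no yes no no no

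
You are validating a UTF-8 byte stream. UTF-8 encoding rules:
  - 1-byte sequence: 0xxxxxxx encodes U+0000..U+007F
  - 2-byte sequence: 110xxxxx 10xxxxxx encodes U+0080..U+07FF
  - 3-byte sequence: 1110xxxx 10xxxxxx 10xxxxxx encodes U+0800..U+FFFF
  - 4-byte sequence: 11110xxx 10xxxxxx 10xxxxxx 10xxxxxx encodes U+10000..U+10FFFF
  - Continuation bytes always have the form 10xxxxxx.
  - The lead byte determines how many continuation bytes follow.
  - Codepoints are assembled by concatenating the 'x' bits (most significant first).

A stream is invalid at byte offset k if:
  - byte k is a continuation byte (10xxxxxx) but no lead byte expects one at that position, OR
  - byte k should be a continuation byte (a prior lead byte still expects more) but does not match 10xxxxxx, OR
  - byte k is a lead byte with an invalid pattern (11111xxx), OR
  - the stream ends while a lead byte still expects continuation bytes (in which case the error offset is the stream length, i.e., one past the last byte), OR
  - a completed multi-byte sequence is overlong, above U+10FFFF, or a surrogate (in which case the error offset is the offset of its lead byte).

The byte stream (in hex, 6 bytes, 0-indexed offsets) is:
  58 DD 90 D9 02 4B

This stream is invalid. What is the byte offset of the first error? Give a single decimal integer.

Byte[0]=58: 1-byte ASCII. cp=U+0058
Byte[1]=DD: 2-byte lead, need 1 cont bytes. acc=0x1D
Byte[2]=90: continuation. acc=(acc<<6)|0x10=0x750
Completed: cp=U+0750 (starts at byte 1)
Byte[3]=D9: 2-byte lead, need 1 cont bytes. acc=0x19
Byte[4]=02: expected 10xxxxxx continuation. INVALID

Answer: 4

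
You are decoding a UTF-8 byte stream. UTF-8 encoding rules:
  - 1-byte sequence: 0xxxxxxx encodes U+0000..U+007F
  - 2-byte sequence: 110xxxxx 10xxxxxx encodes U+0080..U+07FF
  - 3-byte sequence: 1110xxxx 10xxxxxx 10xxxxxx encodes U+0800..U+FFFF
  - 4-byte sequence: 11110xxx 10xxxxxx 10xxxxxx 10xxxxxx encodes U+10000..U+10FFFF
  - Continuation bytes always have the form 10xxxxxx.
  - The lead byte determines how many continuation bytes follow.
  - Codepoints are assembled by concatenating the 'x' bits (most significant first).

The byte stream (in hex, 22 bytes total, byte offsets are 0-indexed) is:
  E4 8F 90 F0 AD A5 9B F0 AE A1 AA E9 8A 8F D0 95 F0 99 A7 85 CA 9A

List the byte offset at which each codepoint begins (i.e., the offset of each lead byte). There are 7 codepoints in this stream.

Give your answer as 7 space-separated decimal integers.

Answer: 0 3 7 11 14 16 20

Derivation:
Byte[0]=E4: 3-byte lead, need 2 cont bytes. acc=0x4
Byte[1]=8F: continuation. acc=(acc<<6)|0x0F=0x10F
Byte[2]=90: continuation. acc=(acc<<6)|0x10=0x43D0
Completed: cp=U+43D0 (starts at byte 0)
Byte[3]=F0: 4-byte lead, need 3 cont bytes. acc=0x0
Byte[4]=AD: continuation. acc=(acc<<6)|0x2D=0x2D
Byte[5]=A5: continuation. acc=(acc<<6)|0x25=0xB65
Byte[6]=9B: continuation. acc=(acc<<6)|0x1B=0x2D95B
Completed: cp=U+2D95B (starts at byte 3)
Byte[7]=F0: 4-byte lead, need 3 cont bytes. acc=0x0
Byte[8]=AE: continuation. acc=(acc<<6)|0x2E=0x2E
Byte[9]=A1: continuation. acc=(acc<<6)|0x21=0xBA1
Byte[10]=AA: continuation. acc=(acc<<6)|0x2A=0x2E86A
Completed: cp=U+2E86A (starts at byte 7)
Byte[11]=E9: 3-byte lead, need 2 cont bytes. acc=0x9
Byte[12]=8A: continuation. acc=(acc<<6)|0x0A=0x24A
Byte[13]=8F: continuation. acc=(acc<<6)|0x0F=0x928F
Completed: cp=U+928F (starts at byte 11)
Byte[14]=D0: 2-byte lead, need 1 cont bytes. acc=0x10
Byte[15]=95: continuation. acc=(acc<<6)|0x15=0x415
Completed: cp=U+0415 (starts at byte 14)
Byte[16]=F0: 4-byte lead, need 3 cont bytes. acc=0x0
Byte[17]=99: continuation. acc=(acc<<6)|0x19=0x19
Byte[18]=A7: continuation. acc=(acc<<6)|0x27=0x667
Byte[19]=85: continuation. acc=(acc<<6)|0x05=0x199C5
Completed: cp=U+199C5 (starts at byte 16)
Byte[20]=CA: 2-byte lead, need 1 cont bytes. acc=0xA
Byte[21]=9A: continuation. acc=(acc<<6)|0x1A=0x29A
Completed: cp=U+029A (starts at byte 20)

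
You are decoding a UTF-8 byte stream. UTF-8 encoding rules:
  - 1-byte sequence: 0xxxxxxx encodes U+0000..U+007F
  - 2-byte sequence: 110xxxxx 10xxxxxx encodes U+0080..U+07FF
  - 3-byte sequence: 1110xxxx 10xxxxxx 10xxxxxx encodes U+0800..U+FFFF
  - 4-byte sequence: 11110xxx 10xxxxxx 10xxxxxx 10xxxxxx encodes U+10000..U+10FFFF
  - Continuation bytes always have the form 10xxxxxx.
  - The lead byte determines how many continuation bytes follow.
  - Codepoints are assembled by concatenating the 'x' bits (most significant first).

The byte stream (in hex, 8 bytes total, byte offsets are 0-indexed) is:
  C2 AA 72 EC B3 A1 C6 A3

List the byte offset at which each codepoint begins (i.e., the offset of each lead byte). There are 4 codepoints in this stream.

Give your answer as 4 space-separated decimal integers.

Byte[0]=C2: 2-byte lead, need 1 cont bytes. acc=0x2
Byte[1]=AA: continuation. acc=(acc<<6)|0x2A=0xAA
Completed: cp=U+00AA (starts at byte 0)
Byte[2]=72: 1-byte ASCII. cp=U+0072
Byte[3]=EC: 3-byte lead, need 2 cont bytes. acc=0xC
Byte[4]=B3: continuation. acc=(acc<<6)|0x33=0x333
Byte[5]=A1: continuation. acc=(acc<<6)|0x21=0xCCE1
Completed: cp=U+CCE1 (starts at byte 3)
Byte[6]=C6: 2-byte lead, need 1 cont bytes. acc=0x6
Byte[7]=A3: continuation. acc=(acc<<6)|0x23=0x1A3
Completed: cp=U+01A3 (starts at byte 6)

Answer: 0 2 3 6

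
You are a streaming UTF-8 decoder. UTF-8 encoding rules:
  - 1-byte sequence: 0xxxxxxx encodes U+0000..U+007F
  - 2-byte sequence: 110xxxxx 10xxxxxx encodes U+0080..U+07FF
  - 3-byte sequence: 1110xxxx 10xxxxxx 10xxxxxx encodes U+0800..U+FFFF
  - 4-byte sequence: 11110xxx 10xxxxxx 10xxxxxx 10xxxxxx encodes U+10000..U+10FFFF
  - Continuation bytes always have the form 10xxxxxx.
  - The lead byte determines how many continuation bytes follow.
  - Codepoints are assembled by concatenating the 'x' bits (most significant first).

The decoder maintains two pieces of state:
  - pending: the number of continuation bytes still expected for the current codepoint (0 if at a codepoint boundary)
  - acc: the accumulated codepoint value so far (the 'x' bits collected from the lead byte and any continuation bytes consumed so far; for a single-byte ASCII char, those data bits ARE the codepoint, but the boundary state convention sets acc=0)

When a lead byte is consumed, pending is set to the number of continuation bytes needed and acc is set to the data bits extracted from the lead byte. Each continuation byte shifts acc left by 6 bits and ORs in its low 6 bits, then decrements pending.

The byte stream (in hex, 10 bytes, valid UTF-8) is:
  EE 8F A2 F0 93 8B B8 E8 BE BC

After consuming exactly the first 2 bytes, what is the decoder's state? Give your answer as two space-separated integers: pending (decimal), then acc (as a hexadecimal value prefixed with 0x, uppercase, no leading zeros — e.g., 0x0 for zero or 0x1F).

Answer: 1 0x38F

Derivation:
Byte[0]=EE: 3-byte lead. pending=2, acc=0xE
Byte[1]=8F: continuation. acc=(acc<<6)|0x0F=0x38F, pending=1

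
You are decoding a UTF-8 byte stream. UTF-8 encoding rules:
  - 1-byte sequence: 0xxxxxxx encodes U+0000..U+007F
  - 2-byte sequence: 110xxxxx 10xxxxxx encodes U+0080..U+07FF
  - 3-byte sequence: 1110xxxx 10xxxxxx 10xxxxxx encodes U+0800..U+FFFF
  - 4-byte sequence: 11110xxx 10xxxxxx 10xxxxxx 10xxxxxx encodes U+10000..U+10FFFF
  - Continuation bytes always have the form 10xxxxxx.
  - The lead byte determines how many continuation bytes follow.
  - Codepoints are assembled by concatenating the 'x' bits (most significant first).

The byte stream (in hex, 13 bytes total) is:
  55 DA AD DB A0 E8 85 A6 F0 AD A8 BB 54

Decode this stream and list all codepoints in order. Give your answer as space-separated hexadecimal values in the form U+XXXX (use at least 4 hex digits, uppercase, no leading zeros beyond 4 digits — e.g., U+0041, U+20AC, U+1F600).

Answer: U+0055 U+06AD U+06E0 U+8166 U+2DA3B U+0054

Derivation:
Byte[0]=55: 1-byte ASCII. cp=U+0055
Byte[1]=DA: 2-byte lead, need 1 cont bytes. acc=0x1A
Byte[2]=AD: continuation. acc=(acc<<6)|0x2D=0x6AD
Completed: cp=U+06AD (starts at byte 1)
Byte[3]=DB: 2-byte lead, need 1 cont bytes. acc=0x1B
Byte[4]=A0: continuation. acc=(acc<<6)|0x20=0x6E0
Completed: cp=U+06E0 (starts at byte 3)
Byte[5]=E8: 3-byte lead, need 2 cont bytes. acc=0x8
Byte[6]=85: continuation. acc=(acc<<6)|0x05=0x205
Byte[7]=A6: continuation. acc=(acc<<6)|0x26=0x8166
Completed: cp=U+8166 (starts at byte 5)
Byte[8]=F0: 4-byte lead, need 3 cont bytes. acc=0x0
Byte[9]=AD: continuation. acc=(acc<<6)|0x2D=0x2D
Byte[10]=A8: continuation. acc=(acc<<6)|0x28=0xB68
Byte[11]=BB: continuation. acc=(acc<<6)|0x3B=0x2DA3B
Completed: cp=U+2DA3B (starts at byte 8)
Byte[12]=54: 1-byte ASCII. cp=U+0054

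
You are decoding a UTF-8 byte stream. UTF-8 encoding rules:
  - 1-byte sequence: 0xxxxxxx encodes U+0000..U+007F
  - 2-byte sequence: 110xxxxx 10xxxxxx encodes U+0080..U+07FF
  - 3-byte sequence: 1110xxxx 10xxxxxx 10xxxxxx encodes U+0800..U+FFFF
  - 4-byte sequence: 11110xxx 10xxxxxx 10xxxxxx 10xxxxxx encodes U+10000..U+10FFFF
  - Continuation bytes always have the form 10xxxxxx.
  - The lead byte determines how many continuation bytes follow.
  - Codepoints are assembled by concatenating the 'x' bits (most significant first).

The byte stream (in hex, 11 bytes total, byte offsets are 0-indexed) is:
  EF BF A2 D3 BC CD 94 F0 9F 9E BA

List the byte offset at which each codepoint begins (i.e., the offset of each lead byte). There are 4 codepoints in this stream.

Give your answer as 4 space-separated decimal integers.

Answer: 0 3 5 7

Derivation:
Byte[0]=EF: 3-byte lead, need 2 cont bytes. acc=0xF
Byte[1]=BF: continuation. acc=(acc<<6)|0x3F=0x3FF
Byte[2]=A2: continuation. acc=(acc<<6)|0x22=0xFFE2
Completed: cp=U+FFE2 (starts at byte 0)
Byte[3]=D3: 2-byte lead, need 1 cont bytes. acc=0x13
Byte[4]=BC: continuation. acc=(acc<<6)|0x3C=0x4FC
Completed: cp=U+04FC (starts at byte 3)
Byte[5]=CD: 2-byte lead, need 1 cont bytes. acc=0xD
Byte[6]=94: continuation. acc=(acc<<6)|0x14=0x354
Completed: cp=U+0354 (starts at byte 5)
Byte[7]=F0: 4-byte lead, need 3 cont bytes. acc=0x0
Byte[8]=9F: continuation. acc=(acc<<6)|0x1F=0x1F
Byte[9]=9E: continuation. acc=(acc<<6)|0x1E=0x7DE
Byte[10]=BA: continuation. acc=(acc<<6)|0x3A=0x1F7BA
Completed: cp=U+1F7BA (starts at byte 7)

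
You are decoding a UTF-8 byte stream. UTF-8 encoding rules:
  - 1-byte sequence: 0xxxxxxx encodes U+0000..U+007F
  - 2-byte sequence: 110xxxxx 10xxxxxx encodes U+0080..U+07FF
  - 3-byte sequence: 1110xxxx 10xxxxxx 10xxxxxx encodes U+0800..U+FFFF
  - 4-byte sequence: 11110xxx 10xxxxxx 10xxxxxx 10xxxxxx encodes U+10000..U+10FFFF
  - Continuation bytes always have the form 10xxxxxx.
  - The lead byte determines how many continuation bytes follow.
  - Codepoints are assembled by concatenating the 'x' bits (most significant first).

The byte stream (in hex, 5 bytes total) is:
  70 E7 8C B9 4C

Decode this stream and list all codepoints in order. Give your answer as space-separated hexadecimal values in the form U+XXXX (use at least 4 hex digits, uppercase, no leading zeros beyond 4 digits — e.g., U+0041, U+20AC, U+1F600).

Answer: U+0070 U+7339 U+004C

Derivation:
Byte[0]=70: 1-byte ASCII. cp=U+0070
Byte[1]=E7: 3-byte lead, need 2 cont bytes. acc=0x7
Byte[2]=8C: continuation. acc=(acc<<6)|0x0C=0x1CC
Byte[3]=B9: continuation. acc=(acc<<6)|0x39=0x7339
Completed: cp=U+7339 (starts at byte 1)
Byte[4]=4C: 1-byte ASCII. cp=U+004C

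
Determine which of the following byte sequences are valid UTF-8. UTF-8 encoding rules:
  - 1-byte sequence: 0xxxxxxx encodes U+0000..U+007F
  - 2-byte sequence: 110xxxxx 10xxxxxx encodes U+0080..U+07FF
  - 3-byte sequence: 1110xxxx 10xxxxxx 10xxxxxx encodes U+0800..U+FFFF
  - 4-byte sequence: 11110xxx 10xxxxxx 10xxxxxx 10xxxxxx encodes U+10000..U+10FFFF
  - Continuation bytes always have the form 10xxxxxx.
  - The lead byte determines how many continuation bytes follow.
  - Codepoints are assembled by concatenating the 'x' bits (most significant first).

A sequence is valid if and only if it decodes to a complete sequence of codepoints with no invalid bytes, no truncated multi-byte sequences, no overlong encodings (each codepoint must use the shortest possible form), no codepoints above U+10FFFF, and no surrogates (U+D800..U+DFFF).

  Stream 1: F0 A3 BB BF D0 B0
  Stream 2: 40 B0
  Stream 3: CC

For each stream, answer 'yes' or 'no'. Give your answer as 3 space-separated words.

Answer: yes no no

Derivation:
Stream 1: decodes cleanly. VALID
Stream 2: error at byte offset 1. INVALID
Stream 3: error at byte offset 1. INVALID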